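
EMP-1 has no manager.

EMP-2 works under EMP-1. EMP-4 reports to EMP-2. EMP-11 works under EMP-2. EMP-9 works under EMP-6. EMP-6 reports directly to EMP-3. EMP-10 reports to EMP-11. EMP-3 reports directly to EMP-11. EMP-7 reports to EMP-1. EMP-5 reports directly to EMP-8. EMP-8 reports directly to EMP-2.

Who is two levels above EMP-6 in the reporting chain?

EMP-11

EMP-6 reports to EMP-3, and EMP-3 reports to EMP-11. So EMP-6's skip-level manager is EMP-11.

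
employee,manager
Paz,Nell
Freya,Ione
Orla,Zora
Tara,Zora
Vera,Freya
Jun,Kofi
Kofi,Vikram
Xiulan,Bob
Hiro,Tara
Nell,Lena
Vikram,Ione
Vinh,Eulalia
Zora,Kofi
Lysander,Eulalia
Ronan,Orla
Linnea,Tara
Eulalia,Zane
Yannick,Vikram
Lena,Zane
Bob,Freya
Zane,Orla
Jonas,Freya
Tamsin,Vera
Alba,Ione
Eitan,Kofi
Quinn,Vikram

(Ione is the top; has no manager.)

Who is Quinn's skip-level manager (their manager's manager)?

Ione

Quinn reports to Vikram, and Vikram reports to Ione. So Quinn's skip-level manager is Ione.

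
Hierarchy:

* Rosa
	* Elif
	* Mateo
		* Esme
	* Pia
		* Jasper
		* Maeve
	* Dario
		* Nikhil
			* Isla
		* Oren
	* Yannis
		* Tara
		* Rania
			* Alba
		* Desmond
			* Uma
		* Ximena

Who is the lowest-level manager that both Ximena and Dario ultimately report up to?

Ximena's chain of managers is Yannis, Rosa. Dario's chain of managers is Rosa. The first manager that appears in both chains is Rosa.

Rosa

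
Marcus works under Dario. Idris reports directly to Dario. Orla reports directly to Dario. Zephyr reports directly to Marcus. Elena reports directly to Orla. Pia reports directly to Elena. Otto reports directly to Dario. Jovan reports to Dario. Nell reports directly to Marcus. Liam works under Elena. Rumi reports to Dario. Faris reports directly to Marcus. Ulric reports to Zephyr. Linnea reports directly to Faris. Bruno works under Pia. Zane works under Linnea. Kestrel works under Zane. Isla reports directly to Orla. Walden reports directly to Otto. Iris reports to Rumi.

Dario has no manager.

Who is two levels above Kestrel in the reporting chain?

Linnea

Kestrel reports to Zane, and Zane reports to Linnea. So Kestrel's skip-level manager is Linnea.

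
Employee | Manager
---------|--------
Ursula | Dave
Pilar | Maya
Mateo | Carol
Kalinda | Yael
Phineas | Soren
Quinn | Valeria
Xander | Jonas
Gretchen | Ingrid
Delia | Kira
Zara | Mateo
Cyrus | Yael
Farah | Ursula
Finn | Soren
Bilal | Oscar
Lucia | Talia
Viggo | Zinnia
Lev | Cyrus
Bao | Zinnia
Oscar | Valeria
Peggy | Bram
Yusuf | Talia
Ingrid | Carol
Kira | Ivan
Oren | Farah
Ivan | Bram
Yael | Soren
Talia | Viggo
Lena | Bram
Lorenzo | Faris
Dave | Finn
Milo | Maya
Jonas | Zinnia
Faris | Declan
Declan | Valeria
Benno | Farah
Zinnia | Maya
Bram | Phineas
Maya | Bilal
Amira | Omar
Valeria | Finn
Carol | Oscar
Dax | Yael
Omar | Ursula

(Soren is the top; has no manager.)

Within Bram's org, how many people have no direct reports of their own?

3

The people in Bram's organization with no one reporting to them are Lena, Peggy, Delia. That is 3.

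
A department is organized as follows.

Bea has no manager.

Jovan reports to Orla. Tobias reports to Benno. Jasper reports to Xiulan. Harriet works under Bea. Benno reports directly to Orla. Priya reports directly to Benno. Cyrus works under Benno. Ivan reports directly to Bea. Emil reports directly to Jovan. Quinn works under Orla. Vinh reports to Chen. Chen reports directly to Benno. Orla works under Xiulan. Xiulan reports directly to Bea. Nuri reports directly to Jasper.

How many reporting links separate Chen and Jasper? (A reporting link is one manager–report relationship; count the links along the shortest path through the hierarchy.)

4

Chen is 3 levels below Xiulan, and Jasper is 1 level below Xiulan (their lowest common manager). The shortest path runs up from Chen to Xiulan and back down to Jasper: 3 + 1 = 4 links.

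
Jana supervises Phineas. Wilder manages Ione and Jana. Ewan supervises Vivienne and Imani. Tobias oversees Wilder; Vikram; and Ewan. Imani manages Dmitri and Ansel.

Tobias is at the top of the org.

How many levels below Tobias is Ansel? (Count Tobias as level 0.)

3

Chain from Ansel up to Tobias: Ansel → Imani → Ewan → Tobias. That is 3 steps up, so Ansel is 3 levels below Tobias.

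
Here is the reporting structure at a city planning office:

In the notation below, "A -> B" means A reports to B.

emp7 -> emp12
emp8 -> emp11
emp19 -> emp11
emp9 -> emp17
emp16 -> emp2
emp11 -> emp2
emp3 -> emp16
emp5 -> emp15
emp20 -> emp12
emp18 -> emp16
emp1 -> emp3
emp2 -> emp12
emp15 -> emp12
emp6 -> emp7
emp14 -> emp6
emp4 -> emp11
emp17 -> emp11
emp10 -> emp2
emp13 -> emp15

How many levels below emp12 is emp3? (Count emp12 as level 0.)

3

Chain from emp3 up to emp12: emp3 → emp16 → emp2 → emp12. That is 3 steps up, so emp3 is 3 levels below emp12.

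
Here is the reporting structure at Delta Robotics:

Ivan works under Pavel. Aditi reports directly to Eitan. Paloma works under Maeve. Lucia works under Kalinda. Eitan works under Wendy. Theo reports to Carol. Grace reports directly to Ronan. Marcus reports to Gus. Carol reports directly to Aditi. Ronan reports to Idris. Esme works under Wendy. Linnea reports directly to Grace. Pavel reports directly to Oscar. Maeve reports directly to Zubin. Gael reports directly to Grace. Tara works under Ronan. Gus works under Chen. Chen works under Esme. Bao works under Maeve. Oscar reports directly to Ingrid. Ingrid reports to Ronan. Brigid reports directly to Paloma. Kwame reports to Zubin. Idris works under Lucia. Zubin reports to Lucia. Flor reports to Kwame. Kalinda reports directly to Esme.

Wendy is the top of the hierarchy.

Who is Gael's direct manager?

Gael reports directly to Grace.

Grace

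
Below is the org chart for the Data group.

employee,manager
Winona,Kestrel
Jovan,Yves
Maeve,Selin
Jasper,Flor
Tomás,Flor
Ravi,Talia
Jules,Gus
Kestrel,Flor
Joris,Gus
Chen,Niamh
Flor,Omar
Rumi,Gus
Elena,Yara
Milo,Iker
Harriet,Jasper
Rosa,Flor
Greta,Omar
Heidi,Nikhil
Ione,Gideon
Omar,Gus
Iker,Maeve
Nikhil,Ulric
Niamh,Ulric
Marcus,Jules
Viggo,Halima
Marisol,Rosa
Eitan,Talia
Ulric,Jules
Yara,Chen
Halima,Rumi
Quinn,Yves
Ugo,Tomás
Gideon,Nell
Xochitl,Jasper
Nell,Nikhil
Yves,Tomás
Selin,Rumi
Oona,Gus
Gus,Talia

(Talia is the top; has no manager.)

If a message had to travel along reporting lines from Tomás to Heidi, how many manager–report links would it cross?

7

Tomás is 3 levels below Gus, and Heidi is 4 levels below Gus (their lowest common manager). The shortest path runs up from Tomás to Gus and back down to Heidi: 3 + 4 = 7 links.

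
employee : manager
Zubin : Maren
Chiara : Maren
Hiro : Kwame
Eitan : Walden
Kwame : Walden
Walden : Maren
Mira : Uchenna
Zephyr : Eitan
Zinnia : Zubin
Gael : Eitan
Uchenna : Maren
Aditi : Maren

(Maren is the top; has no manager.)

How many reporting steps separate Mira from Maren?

Chain from Mira up to Maren: Mira → Uchenna → Maren. That is 2 steps up, so Mira is 2 levels below Maren.

2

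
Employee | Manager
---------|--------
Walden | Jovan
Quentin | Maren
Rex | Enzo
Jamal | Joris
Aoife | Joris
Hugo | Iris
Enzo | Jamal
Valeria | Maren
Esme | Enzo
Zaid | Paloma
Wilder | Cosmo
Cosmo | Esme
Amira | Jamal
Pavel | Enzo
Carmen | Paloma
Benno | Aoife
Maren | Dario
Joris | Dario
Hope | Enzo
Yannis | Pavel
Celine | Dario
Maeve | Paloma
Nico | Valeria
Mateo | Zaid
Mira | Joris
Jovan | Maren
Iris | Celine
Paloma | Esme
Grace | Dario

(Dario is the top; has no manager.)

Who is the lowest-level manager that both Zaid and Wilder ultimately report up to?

Zaid's chain of managers is Paloma, Esme, Enzo, Jamal, Joris, Dario. Wilder's chain of managers is Cosmo, Esme, Enzo, Jamal, Joris, Dario. The first manager that appears in both chains is Esme.

Esme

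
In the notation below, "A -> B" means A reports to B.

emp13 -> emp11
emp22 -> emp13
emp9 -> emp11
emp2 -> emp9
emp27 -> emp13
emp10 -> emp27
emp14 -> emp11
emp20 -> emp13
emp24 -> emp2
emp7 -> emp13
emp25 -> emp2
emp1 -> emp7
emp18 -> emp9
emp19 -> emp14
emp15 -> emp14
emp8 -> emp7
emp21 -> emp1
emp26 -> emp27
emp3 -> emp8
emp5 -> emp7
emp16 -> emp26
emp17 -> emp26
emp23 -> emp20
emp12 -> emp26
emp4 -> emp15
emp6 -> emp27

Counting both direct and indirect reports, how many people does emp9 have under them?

emp9 directly manages emp2, emp18. Under emp2: emp25, emp24 (2). emp18 has no reports. So emp9's organization is 2 direct reports plus everyone under them: 3 + 1 = 4.

4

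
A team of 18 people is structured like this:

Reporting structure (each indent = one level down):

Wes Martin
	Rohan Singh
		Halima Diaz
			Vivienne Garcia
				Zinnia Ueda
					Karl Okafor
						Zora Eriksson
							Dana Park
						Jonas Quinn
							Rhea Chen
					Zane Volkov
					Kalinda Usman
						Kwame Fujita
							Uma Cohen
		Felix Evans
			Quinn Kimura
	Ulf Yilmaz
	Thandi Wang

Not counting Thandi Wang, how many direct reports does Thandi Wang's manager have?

2

Thandi Wang reports to Wes Martin. Wes Martin's other direct reports are Rohan Singh, Ulf Yilmaz — 2 peers.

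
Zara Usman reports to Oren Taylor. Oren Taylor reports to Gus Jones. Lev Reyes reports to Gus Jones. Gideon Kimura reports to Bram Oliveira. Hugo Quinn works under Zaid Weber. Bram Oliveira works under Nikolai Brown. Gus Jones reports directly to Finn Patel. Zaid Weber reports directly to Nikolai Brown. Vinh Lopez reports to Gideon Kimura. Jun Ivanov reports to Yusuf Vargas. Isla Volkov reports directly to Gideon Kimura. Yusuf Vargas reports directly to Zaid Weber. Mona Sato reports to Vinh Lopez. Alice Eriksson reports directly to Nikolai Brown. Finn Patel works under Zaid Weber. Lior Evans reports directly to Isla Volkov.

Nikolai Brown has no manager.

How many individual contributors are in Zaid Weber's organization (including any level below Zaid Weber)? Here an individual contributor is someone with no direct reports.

4

The people in Zaid Weber's organization with no one reporting to them are Jun Ivanov, Hugo Quinn, Lev Reyes, Zara Usman. That is 4.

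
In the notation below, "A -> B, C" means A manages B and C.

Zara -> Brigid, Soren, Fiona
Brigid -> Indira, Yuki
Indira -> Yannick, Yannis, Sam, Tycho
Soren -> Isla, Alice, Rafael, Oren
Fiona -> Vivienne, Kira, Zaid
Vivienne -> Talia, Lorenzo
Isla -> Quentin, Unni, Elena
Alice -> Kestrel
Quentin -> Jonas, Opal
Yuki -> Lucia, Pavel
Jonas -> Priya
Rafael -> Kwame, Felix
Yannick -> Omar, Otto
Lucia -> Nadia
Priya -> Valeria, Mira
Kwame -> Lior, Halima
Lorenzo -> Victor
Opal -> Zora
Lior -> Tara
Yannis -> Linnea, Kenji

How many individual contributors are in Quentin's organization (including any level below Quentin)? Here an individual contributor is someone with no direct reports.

3

The people in Quentin's organization with no one reporting to them are Zora, Mira, Valeria. That is 3.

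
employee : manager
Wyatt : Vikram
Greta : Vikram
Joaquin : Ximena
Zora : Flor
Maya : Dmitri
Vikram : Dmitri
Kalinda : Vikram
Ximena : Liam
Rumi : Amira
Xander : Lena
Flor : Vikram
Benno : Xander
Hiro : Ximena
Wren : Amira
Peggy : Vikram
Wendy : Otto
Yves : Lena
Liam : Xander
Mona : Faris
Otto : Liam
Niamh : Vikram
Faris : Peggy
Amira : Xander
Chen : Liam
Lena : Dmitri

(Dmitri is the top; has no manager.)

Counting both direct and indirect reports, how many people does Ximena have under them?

2

Ximena directly manages Hiro, Joaquin. Hiro has no reports. Joaquin has no reports. So Ximena's organization is 2 direct reports plus everyone under them: 1 + 1 = 2.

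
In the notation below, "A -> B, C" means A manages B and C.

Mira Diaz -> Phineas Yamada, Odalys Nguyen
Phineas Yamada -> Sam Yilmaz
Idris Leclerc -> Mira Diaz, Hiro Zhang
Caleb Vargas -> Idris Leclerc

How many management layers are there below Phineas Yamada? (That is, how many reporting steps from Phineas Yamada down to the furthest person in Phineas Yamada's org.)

1

The longest chain under Phineas Yamada runs Phineas Yamada → Sam Yilmaz, which is 1 level below Phineas Yamada.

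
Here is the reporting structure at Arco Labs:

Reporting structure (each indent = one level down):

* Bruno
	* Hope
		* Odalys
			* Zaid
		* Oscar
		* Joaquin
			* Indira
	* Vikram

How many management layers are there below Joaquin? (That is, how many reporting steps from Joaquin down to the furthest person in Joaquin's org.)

1

The longest chain under Joaquin runs Joaquin → Indira, which is 1 level below Joaquin.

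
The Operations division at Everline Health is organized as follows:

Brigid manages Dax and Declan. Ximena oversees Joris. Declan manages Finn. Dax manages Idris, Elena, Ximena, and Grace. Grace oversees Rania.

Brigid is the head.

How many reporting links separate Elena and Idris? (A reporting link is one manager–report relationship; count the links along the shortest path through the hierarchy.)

2

Elena is 1 level below Dax, and Idris is 1 level below Dax (their lowest common manager). The shortest path runs up from Elena to Dax and back down to Idris: 1 + 1 = 2 links.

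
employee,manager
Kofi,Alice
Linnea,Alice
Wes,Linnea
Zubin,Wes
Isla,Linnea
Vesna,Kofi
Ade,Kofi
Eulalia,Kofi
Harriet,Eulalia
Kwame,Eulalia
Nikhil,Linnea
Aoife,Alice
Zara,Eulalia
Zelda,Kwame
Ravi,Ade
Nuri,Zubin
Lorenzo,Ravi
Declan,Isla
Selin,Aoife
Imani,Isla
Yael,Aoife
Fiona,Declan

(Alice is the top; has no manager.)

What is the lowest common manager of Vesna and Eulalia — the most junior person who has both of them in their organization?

Kofi

Vesna's chain of managers is Kofi, Alice. Eulalia's chain of managers is Kofi, Alice. The first manager that appears in both chains is Kofi.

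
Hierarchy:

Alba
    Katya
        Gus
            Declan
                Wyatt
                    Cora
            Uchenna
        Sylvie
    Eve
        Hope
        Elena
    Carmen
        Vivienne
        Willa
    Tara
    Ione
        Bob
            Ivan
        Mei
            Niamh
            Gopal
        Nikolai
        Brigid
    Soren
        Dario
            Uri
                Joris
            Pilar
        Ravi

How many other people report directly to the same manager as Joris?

0

Joris reports to Uri, and Uri has no other direct reports. Joris has 0 peers.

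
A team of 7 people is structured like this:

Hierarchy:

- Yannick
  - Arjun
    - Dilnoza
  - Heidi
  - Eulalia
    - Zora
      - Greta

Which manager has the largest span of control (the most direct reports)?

Direct-report counts: Yannick has 3; Eulalia has 1; Zora has 1; Arjun has 1. The largest is 3, held by Yannick.

Yannick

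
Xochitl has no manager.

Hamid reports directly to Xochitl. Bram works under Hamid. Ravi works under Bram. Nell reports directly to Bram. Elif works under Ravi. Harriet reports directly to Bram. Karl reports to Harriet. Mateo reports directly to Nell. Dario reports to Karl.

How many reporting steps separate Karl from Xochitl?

Chain from Karl up to Xochitl: Karl → Harriet → Bram → Hamid → Xochitl. That is 4 steps up, so Karl is 4 levels below Xochitl.

4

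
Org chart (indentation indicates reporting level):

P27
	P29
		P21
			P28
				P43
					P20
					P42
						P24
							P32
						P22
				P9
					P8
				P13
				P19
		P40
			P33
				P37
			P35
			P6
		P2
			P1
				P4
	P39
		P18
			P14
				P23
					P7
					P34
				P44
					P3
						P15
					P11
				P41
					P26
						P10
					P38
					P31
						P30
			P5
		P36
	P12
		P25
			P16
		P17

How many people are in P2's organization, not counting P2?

2

P2 directly manages P1. Under P1: P4 (1). That's 2 in total.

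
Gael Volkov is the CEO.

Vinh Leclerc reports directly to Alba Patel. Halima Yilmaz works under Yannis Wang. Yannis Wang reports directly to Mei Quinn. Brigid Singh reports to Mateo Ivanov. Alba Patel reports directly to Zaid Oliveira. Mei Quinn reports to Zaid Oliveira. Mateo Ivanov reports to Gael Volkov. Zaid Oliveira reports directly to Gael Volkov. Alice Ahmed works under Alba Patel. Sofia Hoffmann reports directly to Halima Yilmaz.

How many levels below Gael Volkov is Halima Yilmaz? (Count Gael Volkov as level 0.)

Chain from Halima Yilmaz up to Gael Volkov: Halima Yilmaz → Yannis Wang → Mei Quinn → Zaid Oliveira → Gael Volkov. That is 4 steps up, so Halima Yilmaz is 4 levels below Gael Volkov.

4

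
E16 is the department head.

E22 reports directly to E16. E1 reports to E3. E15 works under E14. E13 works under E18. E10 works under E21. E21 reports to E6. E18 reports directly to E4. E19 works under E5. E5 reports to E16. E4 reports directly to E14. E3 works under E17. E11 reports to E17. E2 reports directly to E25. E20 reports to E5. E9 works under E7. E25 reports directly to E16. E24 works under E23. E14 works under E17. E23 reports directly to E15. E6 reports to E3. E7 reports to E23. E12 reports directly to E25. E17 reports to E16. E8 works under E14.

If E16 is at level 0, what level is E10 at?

5

Chain from E10 up to E16: E10 → E21 → E6 → E3 → E17 → E16. That is 5 steps up, so E10 is 5 levels below E16.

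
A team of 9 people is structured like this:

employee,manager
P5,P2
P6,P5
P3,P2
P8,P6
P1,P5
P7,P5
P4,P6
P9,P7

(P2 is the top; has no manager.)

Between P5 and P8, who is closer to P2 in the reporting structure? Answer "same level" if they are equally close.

P5

P5 is 1 level below P2; P8 is 3. P5 is higher.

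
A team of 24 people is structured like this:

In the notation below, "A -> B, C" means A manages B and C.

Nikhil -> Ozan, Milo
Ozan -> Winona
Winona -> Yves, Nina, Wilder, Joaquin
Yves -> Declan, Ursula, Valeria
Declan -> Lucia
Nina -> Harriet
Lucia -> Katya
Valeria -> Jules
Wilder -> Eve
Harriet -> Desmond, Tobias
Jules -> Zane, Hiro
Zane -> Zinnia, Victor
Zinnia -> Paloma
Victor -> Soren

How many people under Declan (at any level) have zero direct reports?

The only person in Declan's organization with no one reporting to them is Katya. That is 1.

1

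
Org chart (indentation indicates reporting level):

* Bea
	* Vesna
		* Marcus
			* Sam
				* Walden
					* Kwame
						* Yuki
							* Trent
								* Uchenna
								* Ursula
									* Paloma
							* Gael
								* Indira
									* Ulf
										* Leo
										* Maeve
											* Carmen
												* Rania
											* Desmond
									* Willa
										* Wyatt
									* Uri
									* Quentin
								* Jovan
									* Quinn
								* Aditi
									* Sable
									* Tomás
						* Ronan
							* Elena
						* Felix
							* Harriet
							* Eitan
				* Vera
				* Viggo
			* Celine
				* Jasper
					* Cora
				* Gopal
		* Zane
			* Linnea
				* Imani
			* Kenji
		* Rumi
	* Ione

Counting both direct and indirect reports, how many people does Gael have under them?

16

Gael directly manages Indira, Jovan, Aditi. Under Indira: Quentin, Uri, Willa, Wyatt, Ulf, Maeve, Desmond, Carmen, Rania, Leo (10). Under Jovan: Quinn (1). Under Aditi: Tomás, Sable (2). So Gael's organization is 3 direct reports plus everyone under them: 11 + 2 + 3 = 16.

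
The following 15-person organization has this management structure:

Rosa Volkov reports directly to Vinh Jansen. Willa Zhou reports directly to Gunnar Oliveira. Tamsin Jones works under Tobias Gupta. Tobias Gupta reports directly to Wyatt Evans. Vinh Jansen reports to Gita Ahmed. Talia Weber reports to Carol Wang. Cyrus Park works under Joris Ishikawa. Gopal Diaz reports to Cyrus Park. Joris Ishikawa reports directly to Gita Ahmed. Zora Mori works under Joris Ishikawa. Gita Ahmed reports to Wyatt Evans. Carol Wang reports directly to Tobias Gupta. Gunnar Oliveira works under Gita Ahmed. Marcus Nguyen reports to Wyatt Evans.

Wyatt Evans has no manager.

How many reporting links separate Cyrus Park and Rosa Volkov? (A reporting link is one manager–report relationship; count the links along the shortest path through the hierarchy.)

Cyrus Park is 2 levels below Gita Ahmed, and Rosa Volkov is 2 levels below Gita Ahmed (their lowest common manager). The shortest path runs up from Cyrus Park to Gita Ahmed and back down to Rosa Volkov: 2 + 2 = 4 links.

4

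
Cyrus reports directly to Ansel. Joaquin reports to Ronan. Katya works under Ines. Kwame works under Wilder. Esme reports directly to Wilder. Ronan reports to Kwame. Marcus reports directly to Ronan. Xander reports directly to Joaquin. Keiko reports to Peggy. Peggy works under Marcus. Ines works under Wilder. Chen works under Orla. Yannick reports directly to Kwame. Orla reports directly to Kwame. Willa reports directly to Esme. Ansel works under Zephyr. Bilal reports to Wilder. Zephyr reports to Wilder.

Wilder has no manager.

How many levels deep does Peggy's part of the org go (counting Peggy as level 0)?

The longest chain under Peggy runs Peggy → Keiko, which is 1 level below Peggy.

1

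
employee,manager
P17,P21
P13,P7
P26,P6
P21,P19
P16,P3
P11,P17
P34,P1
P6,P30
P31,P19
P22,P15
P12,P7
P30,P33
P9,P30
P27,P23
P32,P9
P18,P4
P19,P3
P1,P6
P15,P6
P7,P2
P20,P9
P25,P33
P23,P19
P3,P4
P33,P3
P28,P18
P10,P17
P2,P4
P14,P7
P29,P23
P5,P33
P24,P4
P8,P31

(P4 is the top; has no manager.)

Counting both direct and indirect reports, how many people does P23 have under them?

2

P23 directly manages P27, P29. P27 has no reports. P29 has no reports. So P23's organization is 2 direct reports plus everyone under them: 1 + 1 = 2.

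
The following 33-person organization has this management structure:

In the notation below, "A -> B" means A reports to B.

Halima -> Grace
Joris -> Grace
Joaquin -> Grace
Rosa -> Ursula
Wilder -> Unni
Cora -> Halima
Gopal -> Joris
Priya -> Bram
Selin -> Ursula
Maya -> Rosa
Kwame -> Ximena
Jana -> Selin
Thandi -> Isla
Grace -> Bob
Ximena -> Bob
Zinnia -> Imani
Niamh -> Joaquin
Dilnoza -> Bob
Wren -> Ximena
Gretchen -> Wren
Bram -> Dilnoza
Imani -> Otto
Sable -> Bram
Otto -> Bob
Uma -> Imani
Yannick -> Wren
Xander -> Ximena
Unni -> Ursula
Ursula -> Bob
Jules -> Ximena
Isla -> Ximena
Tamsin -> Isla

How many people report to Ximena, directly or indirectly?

9

Ximena directly manages Wren, Isla, Kwame, Jules, Xander. Under Wren: Yannick, Gretchen (2). Under Isla: Thandi, Tamsin (2). Kwame has no reports. Jules has no reports. Xander has no reports. So Ximena's organization is 5 direct reports plus everyone under them: 3 + 3 + 1 + 1 + 1 = 9.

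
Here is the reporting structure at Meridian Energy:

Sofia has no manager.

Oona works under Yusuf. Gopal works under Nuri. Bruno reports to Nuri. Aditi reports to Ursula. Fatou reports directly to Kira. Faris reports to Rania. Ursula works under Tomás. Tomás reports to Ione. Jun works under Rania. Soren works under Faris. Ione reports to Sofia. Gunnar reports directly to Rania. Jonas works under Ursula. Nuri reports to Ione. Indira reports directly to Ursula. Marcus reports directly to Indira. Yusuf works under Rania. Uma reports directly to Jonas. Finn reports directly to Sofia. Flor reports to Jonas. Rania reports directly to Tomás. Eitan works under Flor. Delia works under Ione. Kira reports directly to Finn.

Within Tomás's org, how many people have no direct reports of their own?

The people in Tomás's organization with no one reporting to them are Oona, Soren, Jun, Gunnar, Aditi, Uma, Eitan, Marcus. That is 8.

8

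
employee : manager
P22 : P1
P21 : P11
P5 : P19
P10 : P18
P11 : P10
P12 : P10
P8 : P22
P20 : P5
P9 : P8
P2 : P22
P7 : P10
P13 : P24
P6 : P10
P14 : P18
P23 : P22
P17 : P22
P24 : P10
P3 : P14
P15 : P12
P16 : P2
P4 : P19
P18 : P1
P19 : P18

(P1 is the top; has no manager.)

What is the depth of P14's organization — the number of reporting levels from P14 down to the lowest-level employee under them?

1

The longest chain under P14 runs P14 → P3, which is 1 level below P14.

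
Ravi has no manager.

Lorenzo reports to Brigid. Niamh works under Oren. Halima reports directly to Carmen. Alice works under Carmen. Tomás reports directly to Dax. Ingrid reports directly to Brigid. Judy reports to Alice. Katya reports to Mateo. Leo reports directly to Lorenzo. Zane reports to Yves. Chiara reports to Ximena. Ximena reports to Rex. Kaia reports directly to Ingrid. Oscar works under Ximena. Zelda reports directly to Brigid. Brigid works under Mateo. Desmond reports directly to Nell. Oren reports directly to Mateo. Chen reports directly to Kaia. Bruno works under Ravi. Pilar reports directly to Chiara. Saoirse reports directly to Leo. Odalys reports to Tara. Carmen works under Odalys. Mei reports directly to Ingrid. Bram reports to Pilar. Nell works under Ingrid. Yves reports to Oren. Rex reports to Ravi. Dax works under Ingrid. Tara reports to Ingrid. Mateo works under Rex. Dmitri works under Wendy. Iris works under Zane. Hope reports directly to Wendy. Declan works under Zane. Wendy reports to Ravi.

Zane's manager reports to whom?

Oren

Zane reports to Yves, and Yves reports to Oren. So Zane's skip-level manager is Oren.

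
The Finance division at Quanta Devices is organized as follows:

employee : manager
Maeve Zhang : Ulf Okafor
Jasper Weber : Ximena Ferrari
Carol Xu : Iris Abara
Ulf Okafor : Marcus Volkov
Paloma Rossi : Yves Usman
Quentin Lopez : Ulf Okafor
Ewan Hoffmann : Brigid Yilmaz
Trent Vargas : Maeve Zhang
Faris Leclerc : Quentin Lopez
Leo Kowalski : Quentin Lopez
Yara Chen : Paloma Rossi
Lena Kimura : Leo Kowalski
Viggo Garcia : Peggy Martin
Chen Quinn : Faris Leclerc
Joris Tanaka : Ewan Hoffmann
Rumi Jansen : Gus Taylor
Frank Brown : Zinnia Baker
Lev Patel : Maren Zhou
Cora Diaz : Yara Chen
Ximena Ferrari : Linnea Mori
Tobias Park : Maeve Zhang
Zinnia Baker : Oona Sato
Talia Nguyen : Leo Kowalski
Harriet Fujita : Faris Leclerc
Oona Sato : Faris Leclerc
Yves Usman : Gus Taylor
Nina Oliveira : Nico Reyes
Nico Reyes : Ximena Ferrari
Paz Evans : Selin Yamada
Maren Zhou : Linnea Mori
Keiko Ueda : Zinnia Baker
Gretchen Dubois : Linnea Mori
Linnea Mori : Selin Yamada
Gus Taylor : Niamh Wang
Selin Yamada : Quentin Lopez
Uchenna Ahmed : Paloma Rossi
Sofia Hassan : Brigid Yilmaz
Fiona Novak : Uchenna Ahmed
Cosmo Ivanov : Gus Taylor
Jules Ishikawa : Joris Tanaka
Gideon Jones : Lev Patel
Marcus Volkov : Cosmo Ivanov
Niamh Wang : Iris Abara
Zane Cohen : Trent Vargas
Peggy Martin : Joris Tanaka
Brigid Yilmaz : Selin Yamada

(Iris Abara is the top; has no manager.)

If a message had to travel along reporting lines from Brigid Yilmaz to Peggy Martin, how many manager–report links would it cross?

Peggy Martin is in Brigid Yilmaz's organization: the chain from Peggy Martin up to Brigid Yilmaz is Peggy Martin → Joris Tanaka → Ewan Hoffmann → Brigid Yilmaz, which is 3 links.

3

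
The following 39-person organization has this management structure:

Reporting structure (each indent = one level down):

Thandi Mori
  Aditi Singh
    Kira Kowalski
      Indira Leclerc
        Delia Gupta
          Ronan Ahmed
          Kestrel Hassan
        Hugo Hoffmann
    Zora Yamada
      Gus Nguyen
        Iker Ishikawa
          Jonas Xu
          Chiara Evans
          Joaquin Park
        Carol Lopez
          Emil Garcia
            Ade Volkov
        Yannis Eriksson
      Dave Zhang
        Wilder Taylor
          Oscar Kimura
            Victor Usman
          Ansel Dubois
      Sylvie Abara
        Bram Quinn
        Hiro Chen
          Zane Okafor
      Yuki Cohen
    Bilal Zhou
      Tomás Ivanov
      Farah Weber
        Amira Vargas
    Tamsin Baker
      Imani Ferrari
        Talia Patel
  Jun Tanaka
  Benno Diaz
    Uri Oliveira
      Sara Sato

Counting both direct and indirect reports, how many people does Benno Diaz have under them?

Benno Diaz directly manages Uri Oliveira. Under Uri Oliveira: Sara Sato (1). That's 2 in total.

2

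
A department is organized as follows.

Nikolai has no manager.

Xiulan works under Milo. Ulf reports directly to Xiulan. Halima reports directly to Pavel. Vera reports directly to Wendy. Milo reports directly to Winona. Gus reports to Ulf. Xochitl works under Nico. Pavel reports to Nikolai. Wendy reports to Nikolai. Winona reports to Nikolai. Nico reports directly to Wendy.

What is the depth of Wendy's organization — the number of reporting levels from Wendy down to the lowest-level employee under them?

2

The longest chain under Wendy runs Wendy → Nico → Xochitl, which is 2 levels below Wendy.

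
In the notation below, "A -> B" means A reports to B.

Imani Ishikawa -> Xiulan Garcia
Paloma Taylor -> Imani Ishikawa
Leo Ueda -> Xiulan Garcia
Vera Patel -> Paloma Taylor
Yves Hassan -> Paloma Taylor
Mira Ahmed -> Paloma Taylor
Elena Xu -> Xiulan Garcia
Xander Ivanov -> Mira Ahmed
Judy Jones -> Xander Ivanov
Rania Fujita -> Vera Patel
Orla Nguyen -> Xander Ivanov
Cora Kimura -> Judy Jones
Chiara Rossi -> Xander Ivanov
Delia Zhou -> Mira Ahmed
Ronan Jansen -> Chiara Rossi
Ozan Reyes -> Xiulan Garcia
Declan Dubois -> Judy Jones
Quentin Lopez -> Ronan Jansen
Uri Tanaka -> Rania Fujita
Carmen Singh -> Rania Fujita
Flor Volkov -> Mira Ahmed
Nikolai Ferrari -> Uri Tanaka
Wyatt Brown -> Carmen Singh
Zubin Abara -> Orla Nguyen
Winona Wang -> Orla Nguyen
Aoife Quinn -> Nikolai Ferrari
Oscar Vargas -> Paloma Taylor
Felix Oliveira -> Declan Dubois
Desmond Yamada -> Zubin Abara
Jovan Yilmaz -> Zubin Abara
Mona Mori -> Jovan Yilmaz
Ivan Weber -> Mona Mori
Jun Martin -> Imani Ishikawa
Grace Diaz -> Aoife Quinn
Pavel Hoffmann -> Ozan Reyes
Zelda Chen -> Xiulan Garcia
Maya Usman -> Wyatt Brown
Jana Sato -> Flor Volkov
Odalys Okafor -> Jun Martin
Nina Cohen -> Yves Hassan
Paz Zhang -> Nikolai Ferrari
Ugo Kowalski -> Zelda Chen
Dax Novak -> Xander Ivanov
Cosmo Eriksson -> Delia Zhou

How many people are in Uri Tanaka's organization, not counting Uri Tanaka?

Uri Tanaka directly manages Nikolai Ferrari. Under Nikolai Ferrari: Paz Zhang, Aoife Quinn, Grace Diaz (3). That's 4 in total.

4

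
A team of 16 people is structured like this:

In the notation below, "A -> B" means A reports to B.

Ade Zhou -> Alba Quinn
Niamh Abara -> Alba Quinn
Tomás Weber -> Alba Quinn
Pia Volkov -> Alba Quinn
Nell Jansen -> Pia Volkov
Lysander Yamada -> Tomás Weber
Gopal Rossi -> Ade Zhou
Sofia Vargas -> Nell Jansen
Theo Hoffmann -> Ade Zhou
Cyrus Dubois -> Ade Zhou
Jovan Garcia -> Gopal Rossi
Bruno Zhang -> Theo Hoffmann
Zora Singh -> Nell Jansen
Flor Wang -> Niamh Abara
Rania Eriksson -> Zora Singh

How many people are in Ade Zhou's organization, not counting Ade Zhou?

5

Ade Zhou directly manages Gopal Rossi, Theo Hoffmann, Cyrus Dubois. Under Gopal Rossi: Jovan Garcia (1). Under Theo Hoffmann: Bruno Zhang (1). Cyrus Dubois has no reports. So Ade Zhou's organization is 3 direct reports plus everyone under them: 2 + 2 + 1 = 5.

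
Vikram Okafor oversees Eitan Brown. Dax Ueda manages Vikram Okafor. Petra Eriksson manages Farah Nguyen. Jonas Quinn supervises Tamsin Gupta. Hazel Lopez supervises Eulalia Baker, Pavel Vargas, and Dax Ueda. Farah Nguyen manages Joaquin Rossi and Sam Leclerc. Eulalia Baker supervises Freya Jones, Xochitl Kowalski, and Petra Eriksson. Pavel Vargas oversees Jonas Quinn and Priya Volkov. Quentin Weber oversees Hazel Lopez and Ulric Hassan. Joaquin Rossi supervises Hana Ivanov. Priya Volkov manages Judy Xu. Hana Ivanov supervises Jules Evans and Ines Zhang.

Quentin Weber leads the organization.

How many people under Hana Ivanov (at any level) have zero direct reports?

2

The people in Hana Ivanov's organization with no one reporting to them are Ines Zhang, Jules Evans. That is 2.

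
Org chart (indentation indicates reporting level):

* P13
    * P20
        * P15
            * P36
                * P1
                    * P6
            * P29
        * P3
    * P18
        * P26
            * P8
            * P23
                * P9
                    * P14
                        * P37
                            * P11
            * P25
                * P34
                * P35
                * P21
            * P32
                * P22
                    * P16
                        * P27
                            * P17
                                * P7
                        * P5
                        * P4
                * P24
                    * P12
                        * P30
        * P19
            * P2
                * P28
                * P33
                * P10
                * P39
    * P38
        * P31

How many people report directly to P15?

2

P15 directly manages P36, P29. That is 2 direct reports.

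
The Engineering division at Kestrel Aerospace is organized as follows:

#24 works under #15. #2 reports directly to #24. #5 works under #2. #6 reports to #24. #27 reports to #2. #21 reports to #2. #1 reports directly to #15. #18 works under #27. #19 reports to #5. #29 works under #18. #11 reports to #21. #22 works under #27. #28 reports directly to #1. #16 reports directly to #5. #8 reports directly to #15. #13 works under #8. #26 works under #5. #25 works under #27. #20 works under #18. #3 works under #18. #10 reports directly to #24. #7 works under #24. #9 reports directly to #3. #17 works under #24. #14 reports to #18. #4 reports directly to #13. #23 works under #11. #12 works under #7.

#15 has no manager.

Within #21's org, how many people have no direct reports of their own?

1

The only person in #21's organization with no one reporting to them is #23. That is 1.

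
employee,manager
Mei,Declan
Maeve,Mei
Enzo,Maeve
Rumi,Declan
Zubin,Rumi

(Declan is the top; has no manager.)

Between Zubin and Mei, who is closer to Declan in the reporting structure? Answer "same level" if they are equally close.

Mei

Zubin is 2 levels below Declan; Mei is 1. Mei is higher.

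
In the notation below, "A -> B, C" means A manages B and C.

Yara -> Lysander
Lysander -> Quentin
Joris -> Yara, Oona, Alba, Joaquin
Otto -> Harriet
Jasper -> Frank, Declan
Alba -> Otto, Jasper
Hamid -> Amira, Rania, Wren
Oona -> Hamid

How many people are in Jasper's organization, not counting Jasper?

2

Jasper directly manages Frank, Declan. Frank has no reports. Declan has no reports. So Jasper's organization is 2 direct reports plus everyone under them: 1 + 1 = 2.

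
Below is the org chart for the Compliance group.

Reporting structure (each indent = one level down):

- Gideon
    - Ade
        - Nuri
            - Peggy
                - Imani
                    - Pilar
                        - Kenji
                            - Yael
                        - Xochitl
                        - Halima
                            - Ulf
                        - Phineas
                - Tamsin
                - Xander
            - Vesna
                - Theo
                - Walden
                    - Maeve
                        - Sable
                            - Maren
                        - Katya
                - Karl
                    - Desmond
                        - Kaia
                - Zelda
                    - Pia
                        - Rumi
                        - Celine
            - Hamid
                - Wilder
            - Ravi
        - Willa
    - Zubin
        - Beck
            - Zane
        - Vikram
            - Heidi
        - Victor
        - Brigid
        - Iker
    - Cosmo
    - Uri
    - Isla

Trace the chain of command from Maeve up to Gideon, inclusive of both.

Maeve reports to Walden. Walden reports to Vesna. Vesna reports to Nuri. Nuri reports to Ade. Ade reports to Gideon. Gideon is at the top.

Maeve -> Walden -> Vesna -> Nuri -> Ade -> Gideon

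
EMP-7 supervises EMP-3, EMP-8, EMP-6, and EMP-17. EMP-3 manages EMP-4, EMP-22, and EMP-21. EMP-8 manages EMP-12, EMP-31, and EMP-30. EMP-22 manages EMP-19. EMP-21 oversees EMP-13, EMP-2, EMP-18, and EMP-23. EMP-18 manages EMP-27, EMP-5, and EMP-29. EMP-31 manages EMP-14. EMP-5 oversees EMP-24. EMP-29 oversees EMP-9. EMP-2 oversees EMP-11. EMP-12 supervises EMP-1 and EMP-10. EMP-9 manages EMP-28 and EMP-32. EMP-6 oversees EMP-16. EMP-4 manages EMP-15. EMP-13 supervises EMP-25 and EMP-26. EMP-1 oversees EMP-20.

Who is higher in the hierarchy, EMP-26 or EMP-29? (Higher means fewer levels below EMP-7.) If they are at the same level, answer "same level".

Both EMP-26 and EMP-29 are 4 levels below EMP-7.

same level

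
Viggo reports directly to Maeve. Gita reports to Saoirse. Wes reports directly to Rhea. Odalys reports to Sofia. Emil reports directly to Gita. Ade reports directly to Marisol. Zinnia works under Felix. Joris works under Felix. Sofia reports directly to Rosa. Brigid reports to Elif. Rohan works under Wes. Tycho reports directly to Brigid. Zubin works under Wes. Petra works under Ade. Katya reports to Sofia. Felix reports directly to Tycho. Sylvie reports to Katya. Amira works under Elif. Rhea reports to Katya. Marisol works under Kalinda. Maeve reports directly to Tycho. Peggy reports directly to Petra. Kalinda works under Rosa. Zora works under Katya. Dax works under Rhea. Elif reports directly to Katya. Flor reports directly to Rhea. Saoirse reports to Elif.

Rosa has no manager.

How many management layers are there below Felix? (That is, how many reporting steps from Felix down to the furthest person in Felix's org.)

1

The longest chain under Felix runs Felix → Zinnia, which is 1 level below Felix.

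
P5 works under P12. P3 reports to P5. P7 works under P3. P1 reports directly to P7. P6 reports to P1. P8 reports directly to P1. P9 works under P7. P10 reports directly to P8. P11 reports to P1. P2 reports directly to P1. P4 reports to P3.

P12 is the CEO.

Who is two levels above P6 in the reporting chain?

P7

P6 reports to P1, and P1 reports to P7. So P6's skip-level manager is P7.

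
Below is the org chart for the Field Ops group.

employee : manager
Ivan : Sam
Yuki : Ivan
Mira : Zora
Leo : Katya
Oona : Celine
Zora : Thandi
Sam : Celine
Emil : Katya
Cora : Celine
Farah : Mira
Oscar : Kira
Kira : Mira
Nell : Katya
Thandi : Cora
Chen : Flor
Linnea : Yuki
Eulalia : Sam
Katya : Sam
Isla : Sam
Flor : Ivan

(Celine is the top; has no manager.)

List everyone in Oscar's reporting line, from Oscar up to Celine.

Oscar -> Kira -> Mira -> Zora -> Thandi -> Cora -> Celine

Oscar reports to Kira. Kira reports to Mira. Mira reports to Zora. Zora reports to Thandi. Thandi reports to Cora. Cora reports to Celine. Celine is at the top.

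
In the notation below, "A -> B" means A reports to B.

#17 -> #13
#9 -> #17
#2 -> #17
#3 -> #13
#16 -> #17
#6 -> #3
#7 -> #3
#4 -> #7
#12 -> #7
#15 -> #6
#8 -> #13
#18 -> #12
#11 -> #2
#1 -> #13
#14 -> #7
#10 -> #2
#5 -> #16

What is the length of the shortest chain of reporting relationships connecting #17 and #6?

#17 is 1 level below #13, and #6 is 2 levels below #13 (their lowest common manager). The shortest path runs up from #17 to #13 and back down to #6: 1 + 2 = 3 links.

3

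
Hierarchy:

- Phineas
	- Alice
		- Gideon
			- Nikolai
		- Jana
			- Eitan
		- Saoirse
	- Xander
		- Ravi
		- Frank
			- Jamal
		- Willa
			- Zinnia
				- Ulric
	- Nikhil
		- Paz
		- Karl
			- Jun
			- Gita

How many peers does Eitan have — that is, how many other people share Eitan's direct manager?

0

Eitan reports to Jana, and Jana has no other direct reports. Eitan has 0 peers.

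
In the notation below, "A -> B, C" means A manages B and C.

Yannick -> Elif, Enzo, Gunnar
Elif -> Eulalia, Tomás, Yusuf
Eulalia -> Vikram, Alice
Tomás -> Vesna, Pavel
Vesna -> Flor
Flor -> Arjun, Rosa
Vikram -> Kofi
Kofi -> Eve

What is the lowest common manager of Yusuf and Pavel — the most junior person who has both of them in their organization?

Yusuf's chain of managers is Elif, Yannick. Pavel's chain of managers is Tomás, Elif, Yannick. The first manager that appears in both chains is Elif.

Elif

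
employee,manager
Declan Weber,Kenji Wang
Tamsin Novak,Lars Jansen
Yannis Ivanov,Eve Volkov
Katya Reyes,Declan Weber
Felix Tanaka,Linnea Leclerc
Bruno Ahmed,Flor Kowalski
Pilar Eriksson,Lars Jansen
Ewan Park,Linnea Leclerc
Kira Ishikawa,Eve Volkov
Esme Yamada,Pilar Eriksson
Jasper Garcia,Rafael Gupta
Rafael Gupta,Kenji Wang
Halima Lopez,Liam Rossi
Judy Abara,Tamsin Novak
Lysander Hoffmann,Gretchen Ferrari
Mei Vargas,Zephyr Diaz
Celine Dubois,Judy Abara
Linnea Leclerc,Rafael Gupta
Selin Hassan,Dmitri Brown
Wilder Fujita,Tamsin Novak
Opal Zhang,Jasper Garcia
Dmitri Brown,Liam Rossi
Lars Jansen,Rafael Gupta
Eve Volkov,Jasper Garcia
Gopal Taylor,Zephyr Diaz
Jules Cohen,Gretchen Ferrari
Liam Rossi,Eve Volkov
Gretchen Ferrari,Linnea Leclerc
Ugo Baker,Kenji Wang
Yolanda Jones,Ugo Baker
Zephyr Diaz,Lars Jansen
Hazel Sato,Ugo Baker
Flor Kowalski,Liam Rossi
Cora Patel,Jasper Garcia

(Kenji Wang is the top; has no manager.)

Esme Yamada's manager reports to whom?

Esme Yamada reports to Pilar Eriksson, and Pilar Eriksson reports to Lars Jansen. So Esme Yamada's skip-level manager is Lars Jansen.

Lars Jansen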